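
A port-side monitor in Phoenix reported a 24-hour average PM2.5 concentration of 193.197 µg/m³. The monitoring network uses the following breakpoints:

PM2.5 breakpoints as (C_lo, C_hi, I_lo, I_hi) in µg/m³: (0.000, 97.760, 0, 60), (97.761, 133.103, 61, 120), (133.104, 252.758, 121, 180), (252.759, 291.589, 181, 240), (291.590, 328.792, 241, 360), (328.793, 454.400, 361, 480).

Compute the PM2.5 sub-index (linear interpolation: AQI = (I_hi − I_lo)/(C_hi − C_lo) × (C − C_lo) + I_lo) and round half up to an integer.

PM2.5: 193.197 ∈ [133.104, 252.758] ↔ index [121, 180].
121 + (193.197−133.104)·(180−121)/(252.758−133.104) = 121 + 60.093·59/119.654 ≈ 150.63, so AQI = 151.

151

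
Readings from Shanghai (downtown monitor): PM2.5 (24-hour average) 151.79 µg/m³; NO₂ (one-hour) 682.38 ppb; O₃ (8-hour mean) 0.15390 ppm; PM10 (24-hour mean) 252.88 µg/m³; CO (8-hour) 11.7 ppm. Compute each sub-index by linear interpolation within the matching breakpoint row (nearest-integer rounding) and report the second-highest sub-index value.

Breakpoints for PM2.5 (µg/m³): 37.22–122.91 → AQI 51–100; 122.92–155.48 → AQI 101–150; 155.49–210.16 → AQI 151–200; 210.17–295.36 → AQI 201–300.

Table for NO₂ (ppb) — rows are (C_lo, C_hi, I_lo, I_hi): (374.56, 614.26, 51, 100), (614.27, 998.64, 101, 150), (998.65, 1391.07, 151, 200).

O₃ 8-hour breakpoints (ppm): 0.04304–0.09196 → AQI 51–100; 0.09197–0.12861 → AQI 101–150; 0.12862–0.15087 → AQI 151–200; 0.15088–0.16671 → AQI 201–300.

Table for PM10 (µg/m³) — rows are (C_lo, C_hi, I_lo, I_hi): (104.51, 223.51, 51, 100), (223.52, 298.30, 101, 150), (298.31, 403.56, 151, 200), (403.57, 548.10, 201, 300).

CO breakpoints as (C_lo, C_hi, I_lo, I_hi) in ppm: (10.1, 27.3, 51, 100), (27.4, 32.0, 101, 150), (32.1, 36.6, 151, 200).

PM2.5: 151.79 lies in 122.92–155.48, so I_lo=101, I_hi=150, C_lo=122.92, C_hi=155.48.
(150−101)/(155.48−122.92) × (151.79−122.92) + 101 = 49/32.56 × 28.87 + 101 ≈ 144.45 → 144.
NO₂: row 614.27–998.64 (AQI 101–150). (150−101)·(682.38−614.27)/(998.64−614.27) + 101 = 49·68.11/384.37 + 101 ≈ 109.68 → 110.
O₃: row 0.15088–0.16671 (AQI 201–300). (300−201)·(0.15390−0.15088)/(0.16671−0.15088) + 201 = 99·0.00302/0.01583 + 201 ≈ 219.89 → 220.
PM10 252.88: bracket 223.52–298.30 → index 101–150; slope 49/74.78, offset 29.36.
AQI = 101 + 49/74.78·29.36 ≈ 120.24 ⇒ 120.
CO: 11.7 ∈ [10.1, 27.3] ↔ index [51, 100].
51 + (11.7−10.1)·(100−51)/(27.3−10.1) = 51 + 1.6·49/17.2 ≈ 55.56, so AQI = 56.
Sub-indices: PM2.5→144, NO₂→110, O₃→220, PM10→120, CO→56. Ranked high→low: 220, 144, 120, 110, 56. Second-highest sub-index = 144.

144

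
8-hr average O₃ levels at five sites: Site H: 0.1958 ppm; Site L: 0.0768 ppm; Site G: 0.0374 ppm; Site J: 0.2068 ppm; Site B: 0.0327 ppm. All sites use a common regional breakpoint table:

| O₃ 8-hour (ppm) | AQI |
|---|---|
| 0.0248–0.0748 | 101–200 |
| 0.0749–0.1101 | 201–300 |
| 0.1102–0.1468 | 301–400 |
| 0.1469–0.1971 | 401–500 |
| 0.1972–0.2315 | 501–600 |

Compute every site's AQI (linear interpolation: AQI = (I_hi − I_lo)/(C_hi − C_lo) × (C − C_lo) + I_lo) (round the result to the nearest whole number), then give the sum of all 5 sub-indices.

1475

Site H: row 0.1469–0.1971 (AQI 401–500). (500−401)·(0.1958−0.1469)/(0.1971−0.1469) + 401 = 99·0.0489/0.0502 + 401 ≈ 497.44 → 497.
Site L: 0.0768 lies in 0.0749–0.1101, so I_lo=201, I_hi=300, C_lo=0.0749, C_hi=0.1101.
(300−201)/(0.1101−0.0749) × (0.0768−0.0749) + 201 = 99/0.0352 × 0.0019 + 201 ≈ 206.34 → 206.
Site G: row 0.0248–0.0748 (AQI 101–200). (200−101)·(0.0374−0.0248)/(0.0748−0.0248) + 101 = 99·0.0126/0.0500 + 101 ≈ 125.95 → 126.
Site J: 0.2068 ∈ [0.1972, 0.2315] ↔ index [501, 600].
501 + (0.2068−0.1972)·(600−501)/(0.2315−0.1972) = 501 + 0.0096·99/0.0343 ≈ 528.71, so AQI = 529.
Site B: 0.0327 lies in 0.0248–0.0748, so I_lo=101, I_hi=200, C_lo=0.0248, C_hi=0.0748.
(200−101)/(0.0748−0.0248) × (0.0327−0.0248) + 101 = 99/0.0500 × 0.0079 + 101 ≈ 116.64 → 117.
AQIs: Site H=497, Site L=206, Site G=126, Site J=529, Site B=117. Sum = 497 + 206 + 126 + 529 + 117 = 1475.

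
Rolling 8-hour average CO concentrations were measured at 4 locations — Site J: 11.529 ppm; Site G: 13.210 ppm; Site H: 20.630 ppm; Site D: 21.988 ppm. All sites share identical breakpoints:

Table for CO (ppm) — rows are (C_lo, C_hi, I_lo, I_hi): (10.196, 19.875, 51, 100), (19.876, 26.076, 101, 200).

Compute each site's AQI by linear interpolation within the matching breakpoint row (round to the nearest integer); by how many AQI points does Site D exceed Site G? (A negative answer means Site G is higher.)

Site J 11.529: bracket 10.196–19.875 → index 51–100; slope 49/9.679, offset 1.333.
AQI = 51 + 49/9.679·1.333 ≈ 57.75 ⇒ 58.
Site G: row 10.196–19.875 (AQI 51–100). (100−51)·(13.210−10.196)/(19.875−10.196) + 51 = 49·3.014/9.679 + 51 ≈ 66.26 → 66.
Site H: 20.630 ∈ [19.876, 26.076] ↔ index [101, 200].
101 + (20.630−19.876)·(200−101)/(26.076−19.876) = 101 + 0.754·99/6.200 ≈ 113.04, so AQI = 113.
Site D: row 19.876–26.076 (AQI 101–200). (200−101)·(21.988−19.876)/(26.076−19.876) + 101 = 99·2.112/6.200 + 101 ≈ 134.72 → 135.
AQIs: Site J=58, Site G=66, Site H=113, Site D=135. Site D (135) − Site G (66) = 69.

69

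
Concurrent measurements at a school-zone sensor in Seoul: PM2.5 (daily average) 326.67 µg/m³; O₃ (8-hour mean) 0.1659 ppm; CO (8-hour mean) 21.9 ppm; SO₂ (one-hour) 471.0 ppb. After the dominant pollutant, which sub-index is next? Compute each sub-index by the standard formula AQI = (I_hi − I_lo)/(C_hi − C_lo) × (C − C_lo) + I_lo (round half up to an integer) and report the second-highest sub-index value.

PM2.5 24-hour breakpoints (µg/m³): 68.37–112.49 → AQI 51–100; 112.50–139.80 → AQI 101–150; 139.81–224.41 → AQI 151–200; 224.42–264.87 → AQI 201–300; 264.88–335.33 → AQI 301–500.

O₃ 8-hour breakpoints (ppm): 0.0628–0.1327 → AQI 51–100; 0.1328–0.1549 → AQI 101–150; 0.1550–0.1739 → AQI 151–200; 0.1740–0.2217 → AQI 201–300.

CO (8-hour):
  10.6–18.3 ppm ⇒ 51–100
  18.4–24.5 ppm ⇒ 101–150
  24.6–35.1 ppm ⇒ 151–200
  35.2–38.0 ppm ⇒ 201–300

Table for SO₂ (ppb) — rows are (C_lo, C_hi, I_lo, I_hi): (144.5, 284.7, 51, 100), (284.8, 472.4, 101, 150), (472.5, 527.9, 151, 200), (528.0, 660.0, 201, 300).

PM2.5 326.67: bracket 264.88–335.33 → index 301–500; slope 199/70.45, offset 61.79.
AQI = 301 + 199/70.45·61.79 ≈ 475.54 ⇒ 476.
O₃: 0.1659 ∈ [0.1550, 0.1739] ↔ index [151, 200].
151 + (0.1659−0.1550)·(200−151)/(0.1739−0.1550) = 151 + 0.0109·49/0.0189 ≈ 179.26, so AQI = 179.
CO: 21.9 ∈ [18.4, 24.5] ↔ index [101, 150].
101 + (21.9−18.4)·(150−101)/(24.5−18.4) = 101 + 3.5·49/6.1 ≈ 129.11, so AQI = 129.
SO₂ 471.0: bracket 284.8–472.4 → index 101–150; slope 49/187.6, offset 186.2.
AQI = 101 + 49/187.6·186.2 ≈ 149.63 ⇒ 150.
Sub-indices: PM2.5→476, O₃→179, CO→129, SO₂→150. Ranked high→low: 476, 179, 150, 129. Second-highest sub-index = 179.

179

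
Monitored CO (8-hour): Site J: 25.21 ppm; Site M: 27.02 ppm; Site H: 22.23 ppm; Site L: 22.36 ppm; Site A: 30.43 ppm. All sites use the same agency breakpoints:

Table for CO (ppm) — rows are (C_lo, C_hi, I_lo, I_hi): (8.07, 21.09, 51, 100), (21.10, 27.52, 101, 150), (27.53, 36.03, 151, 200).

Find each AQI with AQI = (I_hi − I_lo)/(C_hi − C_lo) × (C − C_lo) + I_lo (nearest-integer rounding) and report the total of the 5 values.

667

Site J: row 21.10–27.52 (AQI 101–150). (150−101)·(25.21−21.10)/(27.52−21.10) + 101 = 49·4.11/6.42 + 101 ≈ 132.37 → 132.
Site M: row 21.10–27.52 (AQI 101–150). (150−101)·(27.02−21.10)/(27.52−21.10) + 101 = 49·5.92/6.42 + 101 ≈ 146.18 → 146.
Site H: 22.23 ∈ [21.10, 27.52] ↔ index [101, 150].
101 + (22.23−21.10)·(150−101)/(27.52−21.10) = 101 + 1.13·49/6.42 ≈ 109.62, so AQI = 110.
Site L: row 21.10–27.52 (AQI 101–150). (150−101)·(22.36−21.10)/(27.52−21.10) + 101 = 49·1.26/6.42 + 101 ≈ 110.62 → 111.
Site A 30.43: bracket 27.53–36.03 → index 151–200; slope 49/8.50, offset 2.90.
AQI = 151 + 49/8.50·2.90 ≈ 167.72 ⇒ 168.
AQIs: Site J=132, Site M=146, Site H=110, Site L=111, Site A=168. Sum = 132 + 146 + 110 + 111 + 168 = 667.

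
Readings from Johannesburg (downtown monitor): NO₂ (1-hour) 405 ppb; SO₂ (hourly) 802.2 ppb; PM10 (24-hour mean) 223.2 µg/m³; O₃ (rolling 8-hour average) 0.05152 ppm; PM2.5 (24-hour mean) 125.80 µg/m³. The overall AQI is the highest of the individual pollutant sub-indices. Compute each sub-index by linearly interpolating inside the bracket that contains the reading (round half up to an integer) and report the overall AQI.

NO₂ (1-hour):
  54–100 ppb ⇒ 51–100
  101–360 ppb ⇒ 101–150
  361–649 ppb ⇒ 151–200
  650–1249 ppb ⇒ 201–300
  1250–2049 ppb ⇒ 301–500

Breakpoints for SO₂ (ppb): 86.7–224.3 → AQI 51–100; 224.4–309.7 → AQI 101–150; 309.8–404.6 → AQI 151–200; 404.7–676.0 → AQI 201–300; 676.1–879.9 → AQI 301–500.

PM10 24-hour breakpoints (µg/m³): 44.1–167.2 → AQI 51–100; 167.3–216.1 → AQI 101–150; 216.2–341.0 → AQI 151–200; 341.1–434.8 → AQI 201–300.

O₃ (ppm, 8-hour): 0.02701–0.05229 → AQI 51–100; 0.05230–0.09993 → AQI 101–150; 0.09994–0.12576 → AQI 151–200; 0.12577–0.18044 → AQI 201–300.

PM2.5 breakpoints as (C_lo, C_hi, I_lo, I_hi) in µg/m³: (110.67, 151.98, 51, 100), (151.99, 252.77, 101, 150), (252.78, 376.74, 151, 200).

NO₂: row 361–649 (AQI 151–200). (200−151)·(405−361)/(649−361) + 151 = 49·44/288 + 151 ≈ 158.49 → 158.
SO₂ 802.2: bracket 676.1–879.9 → index 301–500; slope 199/203.8, offset 126.1.
AQI = 301 + 199/203.8·126.1 ≈ 424.13 ⇒ 424.
PM10 223.2: bracket 216.2–341.0 → index 151–200; slope 49/124.8, offset 7.0.
AQI = 151 + 49/124.8·7.0 ≈ 153.75 ⇒ 154.
O₃: 0.05152 ∈ [0.02701, 0.05229] ↔ index [51, 100].
51 + (0.05152−0.02701)·(100−51)/(0.05229−0.02701) = 51 + 0.02451·49/0.02528 ≈ 98.51, so AQI = 99.
PM2.5: 125.80 lies in 110.67–151.98, so I_lo=51, I_hi=100, C_lo=110.67, C_hi=151.98.
(100−51)/(151.98−110.67) × (125.80−110.67) + 51 = 49/41.31 × 15.13 + 51 ≈ 68.95 → 69.
Sub-indices: NO₂→158, SO₂→424, PM10→154, O₃→99, PM2.5→69. Overall AQI = max = 424; dominant pollutant is SO₂.

424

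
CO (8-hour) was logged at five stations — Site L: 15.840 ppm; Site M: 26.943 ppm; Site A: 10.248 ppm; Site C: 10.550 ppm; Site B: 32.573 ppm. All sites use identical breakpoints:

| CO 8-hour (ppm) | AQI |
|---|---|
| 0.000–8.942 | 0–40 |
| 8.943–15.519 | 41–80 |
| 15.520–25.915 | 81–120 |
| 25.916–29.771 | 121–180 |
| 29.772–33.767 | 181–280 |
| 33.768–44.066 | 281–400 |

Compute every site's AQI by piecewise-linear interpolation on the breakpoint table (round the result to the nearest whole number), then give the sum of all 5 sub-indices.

Site L: 15.840 ∈ [15.520, 25.915] ↔ index [81, 120].
81 + (15.840−15.520)·(120−81)/(25.915−15.520) = 81 + 0.320·39/10.395 ≈ 82.20, so AQI = 82.
Site M 26.943: bracket 25.916–29.771 → index 121–180; slope 59/3.855, offset 1.027.
AQI = 121 + 59/3.855·1.027 ≈ 136.72 ⇒ 137.
Site A 10.248: bracket 8.943–15.519 → index 41–80; slope 39/6.576, offset 1.305.
AQI = 41 + 39/6.576·1.305 ≈ 48.74 ⇒ 49.
Site C 10.550: bracket 8.943–15.519 → index 41–80; slope 39/6.576, offset 1.607.
AQI = 41 + 39/6.576·1.607 ≈ 50.53 ⇒ 51.
Site B: 32.573 lies in 29.772–33.767, so I_lo=181, I_hi=280, C_lo=29.772, C_hi=33.767.
(280−181)/(33.767−29.772) × (32.573−29.772) + 181 = 99/3.995 × 2.801 + 181 ≈ 250.41 → 250.
AQIs: Site L=82, Site M=137, Site A=49, Site C=51, Site B=250. Sum = 82 + 137 + 49 + 51 + 250 = 569.

569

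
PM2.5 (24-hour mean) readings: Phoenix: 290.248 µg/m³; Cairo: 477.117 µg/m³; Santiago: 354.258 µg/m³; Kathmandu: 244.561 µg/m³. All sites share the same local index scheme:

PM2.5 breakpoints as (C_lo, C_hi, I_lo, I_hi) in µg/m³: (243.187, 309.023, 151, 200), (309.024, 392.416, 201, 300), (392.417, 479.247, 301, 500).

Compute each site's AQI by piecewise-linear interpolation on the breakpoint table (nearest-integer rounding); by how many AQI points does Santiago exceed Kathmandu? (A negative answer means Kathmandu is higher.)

103

Phoenix: row 243.187–309.023 (AQI 151–200). (200−151)·(290.248−243.187)/(309.023−243.187) + 151 = 49·47.061/65.836 + 151 ≈ 186.03 → 186.
Cairo 477.117: bracket 392.417–479.247 → index 301–500; slope 199/86.830, offset 84.700.
AQI = 301 + 199/86.830·84.700 ≈ 495.12 ⇒ 495.
Santiago: 354.258 ∈ [309.024, 392.416] ↔ index [201, 300].
201 + (354.258−309.024)·(300−201)/(392.416−309.024) = 201 + 45.234·99/83.392 ≈ 254.70, so AQI = 255.
Kathmandu: 244.561 ∈ [243.187, 309.023] ↔ index [151, 200].
151 + (244.561−243.187)·(200−151)/(309.023−243.187) = 151 + 1.374·49/65.836 ≈ 152.02, so AQI = 152.
AQIs: Phoenix=186, Cairo=495, Santiago=255, Kathmandu=152. Santiago (255) − Kathmandu (152) = 103.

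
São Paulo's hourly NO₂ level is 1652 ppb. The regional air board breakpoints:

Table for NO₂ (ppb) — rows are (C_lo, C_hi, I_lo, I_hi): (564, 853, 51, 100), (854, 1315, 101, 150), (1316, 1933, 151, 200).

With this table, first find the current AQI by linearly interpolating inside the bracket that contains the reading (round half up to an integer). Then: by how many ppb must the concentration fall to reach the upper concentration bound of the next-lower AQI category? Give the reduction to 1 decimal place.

337.0

NO₂: 1652 lies in 1316–1933, so I_lo=151, I_hi=200, C_lo=1316, C_hi=1933.
(200−151)/(1933−1316) × (1652−1316) + 151 = 49/617 × 336 + 151 ≈ 177.68 → 178.
Current AQI 178 is in the Unhealthy range (151–200). The next-lower category tops out at AQI 150, whose upper concentration bound is 1315 ppb.
Reduction needed = 1652 − 1315 = 337.0 ppb.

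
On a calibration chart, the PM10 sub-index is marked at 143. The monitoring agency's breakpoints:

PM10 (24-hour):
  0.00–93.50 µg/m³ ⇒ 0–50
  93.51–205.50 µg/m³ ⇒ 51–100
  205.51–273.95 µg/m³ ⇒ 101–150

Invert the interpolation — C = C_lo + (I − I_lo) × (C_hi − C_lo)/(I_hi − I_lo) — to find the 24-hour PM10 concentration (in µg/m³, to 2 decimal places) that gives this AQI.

AQI 143 lies in the 101–150 band, which corresponds to 205.51–273.95 µg/m³.
C = 205.51 + (143−101)×(273.95−205.51)/(150−101) = 205.51 + 42×68.44/49 ≈ 264.1729 µg/m³ → 264.17 µg/m³ to 2 dp.

264.17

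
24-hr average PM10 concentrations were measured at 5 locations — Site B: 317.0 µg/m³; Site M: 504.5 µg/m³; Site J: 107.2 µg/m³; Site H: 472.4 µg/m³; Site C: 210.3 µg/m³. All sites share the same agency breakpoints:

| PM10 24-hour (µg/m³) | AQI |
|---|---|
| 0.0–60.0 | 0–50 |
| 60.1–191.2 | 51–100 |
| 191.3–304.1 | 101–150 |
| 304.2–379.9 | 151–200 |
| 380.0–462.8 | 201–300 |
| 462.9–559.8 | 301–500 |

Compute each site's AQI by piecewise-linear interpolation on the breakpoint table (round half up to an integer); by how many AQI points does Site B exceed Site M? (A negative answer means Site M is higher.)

-227

Site B: 317.0 lies in 304.2–379.9, so I_lo=151, I_hi=200, C_lo=304.2, C_hi=379.9.
(200−151)/(379.9−304.2) × (317.0−304.2) + 151 = 49/75.7 × 12.8 + 151 ≈ 159.29 → 159.
Site M: 504.5 lies in 462.9–559.8, so I_lo=301, I_hi=500, C_lo=462.9, C_hi=559.8.
(500−301)/(559.8−462.9) × (504.5−462.9) + 301 = 199/96.9 × 41.6 + 301 ≈ 386.43 → 386.
Site J: 107.2 lies in 60.1–191.2, so I_lo=51, I_hi=100, C_lo=60.1, C_hi=191.2.
(100−51)/(191.2−60.1) × (107.2−60.1) + 51 = 49/131.1 × 47.1 + 51 ≈ 68.60 → 69.
Site H: 472.4 lies in 462.9–559.8, so I_lo=301, I_hi=500, C_lo=462.9, C_hi=559.8.
(500−301)/(559.8−462.9) × (472.4−462.9) + 301 = 199/96.9 × 9.5 + 301 ≈ 320.51 → 321.
Site C 210.3: bracket 191.3–304.1 → index 101–150; slope 49/112.8, offset 19.0.
AQI = 101 + 49/112.8·19.0 ≈ 109.25 ⇒ 109.
AQIs: Site B=159, Site M=386, Site J=69, Site H=321, Site C=109. Site B (159) − Site M (386) = -227.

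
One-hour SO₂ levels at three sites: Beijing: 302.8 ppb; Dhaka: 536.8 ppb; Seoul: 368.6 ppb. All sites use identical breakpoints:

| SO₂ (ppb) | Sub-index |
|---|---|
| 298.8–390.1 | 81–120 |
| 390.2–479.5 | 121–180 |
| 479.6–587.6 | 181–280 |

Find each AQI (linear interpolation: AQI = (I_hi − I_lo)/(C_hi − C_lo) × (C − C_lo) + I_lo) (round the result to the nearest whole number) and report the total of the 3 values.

Beijing: 302.8 lies in 298.8–390.1, so I_lo=81, I_hi=120, C_lo=298.8, C_hi=390.1.
(120−81)/(390.1−298.8) × (302.8−298.8) + 81 = 39/91.3 × 4.0 + 81 ≈ 82.71 → 83.
Dhaka: row 479.6–587.6 (AQI 181–280). (280−181)·(536.8−479.6)/(587.6−479.6) + 181 = 99·57.2/108.0 + 181 ≈ 233.43 → 233.
Seoul: row 298.8–390.1 (AQI 81–120). (120−81)·(368.6−298.8)/(390.1−298.8) + 81 = 39·69.8/91.3 + 81 ≈ 110.82 → 111.
AQIs: Beijing=83, Dhaka=233, Seoul=111. Sum = 83 + 233 + 111 = 427.

427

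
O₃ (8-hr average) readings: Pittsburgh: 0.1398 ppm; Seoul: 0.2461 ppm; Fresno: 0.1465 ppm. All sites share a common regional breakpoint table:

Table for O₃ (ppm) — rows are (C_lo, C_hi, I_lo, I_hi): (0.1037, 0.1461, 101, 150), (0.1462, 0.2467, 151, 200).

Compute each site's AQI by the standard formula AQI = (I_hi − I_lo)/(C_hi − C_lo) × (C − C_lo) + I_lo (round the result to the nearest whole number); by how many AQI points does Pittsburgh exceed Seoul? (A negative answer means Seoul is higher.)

-57

Pittsburgh: 0.1398 lies in 0.1037–0.1461, so I_lo=101, I_hi=150, C_lo=0.1037, C_hi=0.1461.
(150−101)/(0.1461−0.1037) × (0.1398−0.1037) + 101 = 49/0.0424 × 0.0361 + 101 ≈ 142.72 → 143.
Seoul: 0.2461 ∈ [0.1462, 0.2467] ↔ index [151, 200].
151 + (0.2461−0.1462)·(200−151)/(0.2467−0.1462) = 151 + 0.0999·49/0.1005 ≈ 199.71, so AQI = 200.
Fresno 0.1465: bracket 0.1462–0.2467 → index 151–200; slope 49/0.1005, offset 0.0003.
AQI = 151 + 49/0.1005·0.0003 ≈ 151.15 ⇒ 151.
AQIs: Pittsburgh=143, Seoul=200, Fresno=151. Pittsburgh (143) − Seoul (200) = -57.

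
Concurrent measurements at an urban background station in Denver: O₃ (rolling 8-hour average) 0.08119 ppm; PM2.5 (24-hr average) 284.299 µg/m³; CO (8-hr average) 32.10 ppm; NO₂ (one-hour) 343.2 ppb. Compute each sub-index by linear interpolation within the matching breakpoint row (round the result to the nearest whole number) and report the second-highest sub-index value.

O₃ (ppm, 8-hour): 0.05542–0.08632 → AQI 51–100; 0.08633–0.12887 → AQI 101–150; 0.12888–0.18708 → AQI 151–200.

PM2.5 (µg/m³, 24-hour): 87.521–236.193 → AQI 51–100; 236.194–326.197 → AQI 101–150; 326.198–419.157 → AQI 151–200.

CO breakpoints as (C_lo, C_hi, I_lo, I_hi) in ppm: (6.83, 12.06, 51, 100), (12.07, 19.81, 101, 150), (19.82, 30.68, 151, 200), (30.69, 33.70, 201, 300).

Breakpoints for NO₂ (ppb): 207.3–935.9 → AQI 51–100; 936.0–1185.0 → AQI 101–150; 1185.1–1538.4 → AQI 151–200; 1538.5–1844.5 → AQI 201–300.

O₃: 0.08119 ∈ [0.05542, 0.08632] ↔ index [51, 100].
51 + (0.08119−0.05542)·(100−51)/(0.08632−0.05542) = 51 + 0.02577·49/0.03090 ≈ 91.87, so AQI = 92.
PM2.5 284.299: bracket 236.194–326.197 → index 101–150; slope 49/90.003, offset 48.105.
AQI = 101 + 49/90.003·48.105 ≈ 127.19 ⇒ 127.
CO 32.10: bracket 30.69–33.70 → index 201–300; slope 99/3.01, offset 1.41.
AQI = 201 + 99/3.01·1.41 ≈ 247.38 ⇒ 247.
NO₂ 343.2: bracket 207.3–935.9 → index 51–100; slope 49/728.6, offset 135.9.
AQI = 51 + 49/728.6·135.9 ≈ 60.14 ⇒ 60.
Sub-indices: O₃→92, PM2.5→127, CO→247, NO₂→60. Ranked high→low: 247, 127, 92, 60. Second-highest sub-index = 127.

127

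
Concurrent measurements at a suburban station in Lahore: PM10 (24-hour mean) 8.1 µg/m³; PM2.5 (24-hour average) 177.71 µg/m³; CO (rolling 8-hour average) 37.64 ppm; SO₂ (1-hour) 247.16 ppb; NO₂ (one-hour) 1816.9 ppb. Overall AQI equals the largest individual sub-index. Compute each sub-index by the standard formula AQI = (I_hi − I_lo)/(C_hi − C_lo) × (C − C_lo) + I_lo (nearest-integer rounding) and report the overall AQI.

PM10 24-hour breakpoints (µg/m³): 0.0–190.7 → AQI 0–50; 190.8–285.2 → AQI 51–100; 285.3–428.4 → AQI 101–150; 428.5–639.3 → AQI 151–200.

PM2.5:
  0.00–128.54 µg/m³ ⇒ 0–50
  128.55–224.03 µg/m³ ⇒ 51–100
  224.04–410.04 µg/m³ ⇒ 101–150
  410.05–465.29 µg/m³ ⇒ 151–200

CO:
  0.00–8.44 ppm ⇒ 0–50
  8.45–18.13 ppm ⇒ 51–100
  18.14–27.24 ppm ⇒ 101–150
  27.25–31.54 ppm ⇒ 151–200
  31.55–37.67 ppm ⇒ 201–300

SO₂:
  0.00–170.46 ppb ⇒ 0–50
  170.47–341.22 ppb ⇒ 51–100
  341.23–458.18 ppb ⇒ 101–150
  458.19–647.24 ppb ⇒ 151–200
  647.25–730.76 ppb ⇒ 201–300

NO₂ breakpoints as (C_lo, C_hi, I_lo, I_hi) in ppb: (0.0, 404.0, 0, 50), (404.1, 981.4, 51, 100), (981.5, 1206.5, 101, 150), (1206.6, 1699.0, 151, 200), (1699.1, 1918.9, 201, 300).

300

PM10 8.1: bracket 0.0–190.7 → index 0–50; slope 50/190.7, offset 8.1.
AQI = 0 + 50/190.7·8.1 ≈ 2.12 ⇒ 2.
PM2.5: 177.71 ∈ [128.55, 224.03] ↔ index [51, 100].
51 + (177.71−128.55)·(100−51)/(224.03−128.55) = 51 + 49.16·49/95.48 ≈ 76.23, so AQI = 76.
CO: 37.64 ∈ [31.55, 37.67] ↔ index [201, 300].
201 + (37.64−31.55)·(300−201)/(37.67−31.55) = 201 + 6.09·99/6.12 ≈ 299.51, so AQI = 300.
SO₂: 247.16 lies in 170.47–341.22, so I_lo=51, I_hi=100, C_lo=170.47, C_hi=341.22.
(100−51)/(341.22−170.47) × (247.16−170.47) + 51 = 49/170.75 × 76.69 + 51 ≈ 73.01 → 73.
NO₂: row 1699.1–1918.9 (AQI 201–300). (300−201)·(1816.9−1699.1)/(1918.9−1699.1) + 201 = 99·117.8/219.8 + 201 ≈ 254.06 → 254.
Sub-indices: PM10→2, PM2.5→76, CO→300, SO₂→73, NO₂→254. Overall AQI = max = 300; dominant pollutant is CO.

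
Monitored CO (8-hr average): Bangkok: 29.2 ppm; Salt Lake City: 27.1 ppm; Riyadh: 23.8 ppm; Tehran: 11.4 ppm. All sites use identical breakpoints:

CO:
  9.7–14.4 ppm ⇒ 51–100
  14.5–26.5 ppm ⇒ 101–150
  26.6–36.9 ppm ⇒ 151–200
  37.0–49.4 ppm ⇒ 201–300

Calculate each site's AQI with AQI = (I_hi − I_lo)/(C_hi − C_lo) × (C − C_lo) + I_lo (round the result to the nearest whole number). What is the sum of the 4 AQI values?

Bangkok 29.2: bracket 26.6–36.9 → index 151–200; slope 49/10.3, offset 2.6.
AQI = 151 + 49/10.3·2.6 ≈ 163.37 ⇒ 163.
Salt Lake City: 27.1 lies in 26.6–36.9, so I_lo=151, I_hi=200, C_lo=26.6, C_hi=36.9.
(200−151)/(36.9−26.6) × (27.1−26.6) + 151 = 49/10.3 × 0.5 + 151 ≈ 153.38 → 153.
Riyadh: 23.8 lies in 14.5–26.5, so I_lo=101, I_hi=150, C_lo=14.5, C_hi=26.5.
(150−101)/(26.5−14.5) × (23.8−14.5) + 101 = 49/12.0 × 9.3 + 101 ≈ 138.98 → 139.
Tehran: row 9.7–14.4 (AQI 51–100). (100−51)·(11.4−9.7)/(14.4−9.7) + 51 = 49·1.7/4.7 + 51 ≈ 68.72 → 69.
AQIs: Bangkok=163, Salt Lake City=153, Riyadh=139, Tehran=69. Sum = 163 + 153 + 139 + 69 = 524.

524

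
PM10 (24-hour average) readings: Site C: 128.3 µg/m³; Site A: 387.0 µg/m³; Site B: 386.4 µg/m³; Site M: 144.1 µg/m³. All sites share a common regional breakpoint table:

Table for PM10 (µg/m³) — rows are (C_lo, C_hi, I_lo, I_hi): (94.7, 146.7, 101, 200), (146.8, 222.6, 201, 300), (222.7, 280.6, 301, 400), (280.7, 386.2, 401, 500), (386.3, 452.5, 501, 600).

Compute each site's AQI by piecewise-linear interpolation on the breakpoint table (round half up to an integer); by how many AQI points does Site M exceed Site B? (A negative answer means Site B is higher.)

Site C: 128.3 ∈ [94.7, 146.7] ↔ index [101, 200].
101 + (128.3−94.7)·(200−101)/(146.7−94.7) = 101 + 33.6·99/52.0 ≈ 164.97, so AQI = 165.
Site A: 387.0 lies in 386.3–452.5, so I_lo=501, I_hi=600, C_lo=386.3, C_hi=452.5.
(600−501)/(452.5−386.3) × (387.0−386.3) + 501 = 99/66.2 × 0.7 + 501 ≈ 502.05 → 502.
Site B: 386.4 ∈ [386.3, 452.5] ↔ index [501, 600].
501 + (386.4−386.3)·(600−501)/(452.5−386.3) = 501 + 0.1·99/66.2 ≈ 501.15, so AQI = 501.
Site M: 144.1 lies in 94.7–146.7, so I_lo=101, I_hi=200, C_lo=94.7, C_hi=146.7.
(200−101)/(146.7−94.7) × (144.1−94.7) + 101 = 99/52.0 × 49.4 + 101 ≈ 195.05 → 195.
AQIs: Site C=165, Site A=502, Site B=501, Site M=195. Site M (195) − Site B (501) = -306.

-306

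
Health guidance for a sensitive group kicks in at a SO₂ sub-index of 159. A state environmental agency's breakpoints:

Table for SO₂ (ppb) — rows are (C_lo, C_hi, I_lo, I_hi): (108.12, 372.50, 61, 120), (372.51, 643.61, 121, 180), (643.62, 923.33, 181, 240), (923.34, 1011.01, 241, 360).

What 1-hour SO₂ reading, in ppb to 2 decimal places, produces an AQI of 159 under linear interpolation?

AQI 159 lies in the 121–180 band, which corresponds to 372.51–643.61 ppb.
C = 372.51 + (159−121)×(643.61−372.51)/(180−121) = 372.51 + 38×271.10/59 ≈ 547.1168 ppb → 547.12 ppb to 2 dp.

547.12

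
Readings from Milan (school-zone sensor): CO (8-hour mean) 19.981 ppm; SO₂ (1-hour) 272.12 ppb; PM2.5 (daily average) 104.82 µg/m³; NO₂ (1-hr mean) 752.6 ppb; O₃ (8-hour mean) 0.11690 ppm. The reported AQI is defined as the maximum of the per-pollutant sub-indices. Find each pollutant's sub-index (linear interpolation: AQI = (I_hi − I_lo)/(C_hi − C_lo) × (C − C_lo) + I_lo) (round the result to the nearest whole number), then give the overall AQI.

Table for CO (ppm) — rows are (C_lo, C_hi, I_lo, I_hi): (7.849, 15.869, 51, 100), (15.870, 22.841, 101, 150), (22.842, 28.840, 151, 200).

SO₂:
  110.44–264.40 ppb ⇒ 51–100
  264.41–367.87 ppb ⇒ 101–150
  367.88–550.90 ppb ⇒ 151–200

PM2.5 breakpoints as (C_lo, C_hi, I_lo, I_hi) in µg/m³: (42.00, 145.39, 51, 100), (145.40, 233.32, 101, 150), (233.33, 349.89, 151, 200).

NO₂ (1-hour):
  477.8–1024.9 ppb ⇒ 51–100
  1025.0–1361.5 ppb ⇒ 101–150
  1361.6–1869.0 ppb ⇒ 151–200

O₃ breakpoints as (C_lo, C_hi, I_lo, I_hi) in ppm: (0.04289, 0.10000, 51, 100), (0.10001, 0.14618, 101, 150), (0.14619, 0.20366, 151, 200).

130

CO: 19.981 lies in 15.870–22.841, so I_lo=101, I_hi=150, C_lo=15.870, C_hi=22.841.
(150−101)/(22.841−15.870) × (19.981−15.870) + 101 = 49/6.971 × 4.111 + 101 ≈ 129.90 → 130.
SO₂ 272.12: bracket 264.41–367.87 → index 101–150; slope 49/103.46, offset 7.71.
AQI = 101 + 49/103.46·7.71 ≈ 104.65 ⇒ 105.
PM2.5: 104.82 lies in 42.00–145.39, so I_lo=51, I_hi=100, C_lo=42.00, C_hi=145.39.
(100−51)/(145.39−42.00) × (104.82−42.00) + 51 = 49/103.39 × 62.82 + 51 ≈ 80.77 → 81.
NO₂: 752.6 lies in 477.8–1024.9, so I_lo=51, I_hi=100, C_lo=477.8, C_hi=1024.9.
(100−51)/(1024.9−477.8) × (752.6−477.8) + 51 = 49/547.1 × 274.8 + 51 ≈ 75.61 → 76.
O₃: row 0.10001–0.14618 (AQI 101–150). (150−101)·(0.11690−0.10001)/(0.14618−0.10001) + 101 = 49·0.01689/0.04617 + 101 ≈ 118.93 → 119.
Sub-indices: CO→130, SO₂→105, PM2.5→81, NO₂→76, O₃→119. Overall AQI = max = 130; dominant pollutant is CO.
AQI 130: Unhealthy for Sensitive Groups.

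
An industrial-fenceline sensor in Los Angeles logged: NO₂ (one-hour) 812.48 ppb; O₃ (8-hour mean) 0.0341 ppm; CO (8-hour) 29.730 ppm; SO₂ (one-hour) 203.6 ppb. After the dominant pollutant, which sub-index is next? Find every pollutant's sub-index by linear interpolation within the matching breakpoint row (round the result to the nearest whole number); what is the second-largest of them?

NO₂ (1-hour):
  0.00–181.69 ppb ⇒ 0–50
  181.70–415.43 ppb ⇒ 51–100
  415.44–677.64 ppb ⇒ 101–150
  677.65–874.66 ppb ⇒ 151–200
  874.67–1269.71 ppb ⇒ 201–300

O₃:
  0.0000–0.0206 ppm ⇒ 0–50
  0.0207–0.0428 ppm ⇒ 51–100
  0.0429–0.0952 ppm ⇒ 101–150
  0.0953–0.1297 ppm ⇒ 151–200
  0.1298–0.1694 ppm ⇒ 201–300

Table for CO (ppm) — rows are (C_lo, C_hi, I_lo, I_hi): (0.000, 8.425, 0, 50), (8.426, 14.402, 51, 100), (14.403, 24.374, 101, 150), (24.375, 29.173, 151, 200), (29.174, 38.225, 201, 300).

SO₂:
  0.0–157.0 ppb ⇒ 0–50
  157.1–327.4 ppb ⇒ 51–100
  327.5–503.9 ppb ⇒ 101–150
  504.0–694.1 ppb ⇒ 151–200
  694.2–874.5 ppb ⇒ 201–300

NO₂: 812.48 lies in 677.65–874.66, so I_lo=151, I_hi=200, C_lo=677.65, C_hi=874.66.
(200−151)/(874.66−677.65) × (812.48−677.65) + 151 = 49/197.01 × 134.83 + 151 ≈ 184.53 → 185.
O₃: 0.0341 lies in 0.0207–0.0428, so I_lo=51, I_hi=100, C_lo=0.0207, C_hi=0.0428.
(100−51)/(0.0428−0.0207) × (0.0341−0.0207) + 51 = 49/0.0221 × 0.0134 + 51 ≈ 80.71 → 81.
CO: 29.730 ∈ [29.174, 38.225] ↔ index [201, 300].
201 + (29.730−29.174)·(300−201)/(38.225−29.174) = 201 + 0.556·99/9.051 ≈ 207.08, so AQI = 207.
SO₂ 203.6: bracket 157.1–327.4 → index 51–100; slope 49/170.3, offset 46.5.
AQI = 51 + 49/170.3·46.5 ≈ 64.38 ⇒ 64.
Sub-indices: NO₂→185, O₃→81, CO→207, SO₂→64. Ranked high→low: 207, 185, 81, 64. Second-highest sub-index = 185.

185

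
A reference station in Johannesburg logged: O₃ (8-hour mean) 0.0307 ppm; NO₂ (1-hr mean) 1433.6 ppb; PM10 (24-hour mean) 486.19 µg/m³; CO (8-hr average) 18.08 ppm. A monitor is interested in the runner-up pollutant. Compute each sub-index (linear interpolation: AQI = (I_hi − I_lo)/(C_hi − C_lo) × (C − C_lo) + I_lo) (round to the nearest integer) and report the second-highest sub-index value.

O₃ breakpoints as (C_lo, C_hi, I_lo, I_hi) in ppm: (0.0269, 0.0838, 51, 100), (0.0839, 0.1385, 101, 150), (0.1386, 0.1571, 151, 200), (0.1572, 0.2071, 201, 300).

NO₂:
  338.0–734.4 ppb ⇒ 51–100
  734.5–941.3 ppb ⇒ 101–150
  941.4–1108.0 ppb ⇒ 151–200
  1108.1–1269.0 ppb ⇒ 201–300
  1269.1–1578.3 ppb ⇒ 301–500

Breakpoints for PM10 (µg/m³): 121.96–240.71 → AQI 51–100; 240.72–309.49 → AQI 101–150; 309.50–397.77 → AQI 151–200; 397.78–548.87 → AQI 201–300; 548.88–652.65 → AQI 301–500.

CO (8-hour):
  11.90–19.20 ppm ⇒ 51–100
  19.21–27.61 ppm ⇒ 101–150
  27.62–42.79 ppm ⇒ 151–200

O₃: 0.0307 lies in 0.0269–0.0838, so I_lo=51, I_hi=100, C_lo=0.0269, C_hi=0.0838.
(100−51)/(0.0838−0.0269) × (0.0307−0.0269) + 51 = 49/0.0569 × 0.0038 + 51 ≈ 54.27 → 54.
NO₂: 1433.6 ∈ [1269.1, 1578.3] ↔ index [301, 500].
301 + (1433.6−1269.1)·(500−301)/(1578.3−1269.1) = 301 + 164.5·199/309.2 ≈ 406.87, so AQI = 407.
PM10: row 397.78–548.87 (AQI 201–300). (300−201)·(486.19−397.78)/(548.87−397.78) + 201 = 99·88.41/151.09 + 201 ≈ 258.93 → 259.
CO 18.08: bracket 11.90–19.20 → index 51–100; slope 49/7.30, offset 6.18.
AQI = 51 + 49/7.30·6.18 ≈ 92.48 ⇒ 92.
Sub-indices: O₃→54, NO₂→407, PM10→259, CO→92. Ranked high→low: 407, 259, 92, 54. Second-highest sub-index = 259.

259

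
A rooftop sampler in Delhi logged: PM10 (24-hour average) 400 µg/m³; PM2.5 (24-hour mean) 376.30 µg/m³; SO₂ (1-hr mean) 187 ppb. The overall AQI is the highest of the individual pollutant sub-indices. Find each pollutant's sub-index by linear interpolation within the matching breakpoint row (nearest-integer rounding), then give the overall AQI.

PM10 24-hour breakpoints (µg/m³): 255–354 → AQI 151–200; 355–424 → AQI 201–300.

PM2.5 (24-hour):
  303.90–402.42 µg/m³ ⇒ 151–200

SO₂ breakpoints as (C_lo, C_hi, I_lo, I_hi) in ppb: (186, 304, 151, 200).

PM10 400: bracket 355–424 → index 201–300; slope 99/69, offset 45.
AQI = 201 + 99/69·45 ≈ 265.57 ⇒ 266.
PM2.5 376.30: bracket 303.90–402.42 → index 151–200; slope 49/98.52, offset 72.40.
AQI = 151 + 49/98.52·72.40 ≈ 187.01 ⇒ 187.
SO₂ 187: bracket 186–304 → index 151–200; slope 49/118, offset 1.
AQI = 151 + 49/118·1 ≈ 151.42 ⇒ 151.
Sub-indices: PM10→266, PM2.5→187, SO₂→151. Overall AQI = max = 266; dominant pollutant is PM10.

266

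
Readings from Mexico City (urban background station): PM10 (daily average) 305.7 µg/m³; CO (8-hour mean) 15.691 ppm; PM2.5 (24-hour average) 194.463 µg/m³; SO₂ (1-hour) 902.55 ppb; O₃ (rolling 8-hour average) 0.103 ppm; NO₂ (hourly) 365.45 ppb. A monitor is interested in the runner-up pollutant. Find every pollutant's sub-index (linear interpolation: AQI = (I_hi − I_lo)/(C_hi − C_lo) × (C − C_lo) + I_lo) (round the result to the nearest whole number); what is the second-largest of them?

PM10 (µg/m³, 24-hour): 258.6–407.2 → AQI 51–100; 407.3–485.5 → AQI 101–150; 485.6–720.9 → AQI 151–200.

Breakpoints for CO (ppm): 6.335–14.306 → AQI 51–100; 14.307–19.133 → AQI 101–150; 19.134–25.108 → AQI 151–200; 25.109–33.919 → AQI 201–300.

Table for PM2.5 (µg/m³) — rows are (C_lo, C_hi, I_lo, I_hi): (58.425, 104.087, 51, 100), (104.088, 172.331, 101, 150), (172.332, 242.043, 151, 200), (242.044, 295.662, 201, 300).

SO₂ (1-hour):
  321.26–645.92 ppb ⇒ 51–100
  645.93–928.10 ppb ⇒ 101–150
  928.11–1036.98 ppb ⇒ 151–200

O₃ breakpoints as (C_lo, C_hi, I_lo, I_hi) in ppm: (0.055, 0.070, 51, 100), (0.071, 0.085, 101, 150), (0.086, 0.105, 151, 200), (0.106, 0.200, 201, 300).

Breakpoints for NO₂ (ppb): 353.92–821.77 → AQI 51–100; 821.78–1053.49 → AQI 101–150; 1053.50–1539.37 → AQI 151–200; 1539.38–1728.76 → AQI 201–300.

PM10 305.7: bracket 258.6–407.2 → index 51–100; slope 49/148.6, offset 47.1.
AQI = 51 + 49/148.6·47.1 ≈ 66.53 ⇒ 67.
CO: 15.691 lies in 14.307–19.133, so I_lo=101, I_hi=150, C_lo=14.307, C_hi=19.133.
(150−101)/(19.133−14.307) × (15.691−14.307) + 101 = 49/4.826 × 1.384 + 101 ≈ 115.05 → 115.
PM2.5 194.463: bracket 172.332–242.043 → index 151–200; slope 49/69.711, offset 22.131.
AQI = 151 + 49/69.711·22.131 ≈ 166.56 ⇒ 167.
SO₂: 902.55 ∈ [645.93, 928.10] ↔ index [101, 150].
101 + (902.55−645.93)·(150−101)/(928.10−645.93) = 101 + 256.62·49/282.17 ≈ 145.56, so AQI = 146.
O₃: 0.103 lies in 0.086–0.105, so I_lo=151, I_hi=200, C_lo=0.086, C_hi=0.105.
(200−151)/(0.105−0.086) × (0.103−0.086) + 151 = 49/0.019 × 0.017 + 151 ≈ 194.84 → 195.
NO₂ 365.45: bracket 353.92–821.77 → index 51–100; slope 49/467.85, offset 11.53.
AQI = 51 + 49/467.85·11.53 ≈ 52.21 ⇒ 52.
Sub-indices: PM10→67, CO→115, PM2.5→167, SO₂→146, O₃→195, NO₂→52. Ranked high→low: 195, 167, 146, 115, 67, 52. Second-highest sub-index = 167.

167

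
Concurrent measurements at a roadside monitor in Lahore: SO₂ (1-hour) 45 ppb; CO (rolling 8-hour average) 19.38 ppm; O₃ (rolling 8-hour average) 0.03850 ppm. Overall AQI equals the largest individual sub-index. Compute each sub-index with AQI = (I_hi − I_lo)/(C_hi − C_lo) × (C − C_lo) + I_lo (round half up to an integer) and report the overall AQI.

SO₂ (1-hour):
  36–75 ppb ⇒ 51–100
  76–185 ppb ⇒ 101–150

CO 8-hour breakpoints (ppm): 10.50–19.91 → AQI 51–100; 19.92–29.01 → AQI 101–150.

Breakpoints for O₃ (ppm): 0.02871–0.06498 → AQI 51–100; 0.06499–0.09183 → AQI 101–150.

97

SO₂ 45: bracket 36–75 → index 51–100; slope 49/39, offset 9.
AQI = 51 + 49/39·9 ≈ 62.31 ⇒ 62.
CO: 19.38 lies in 10.50–19.91, so I_lo=51, I_hi=100, C_lo=10.50, C_hi=19.91.
(100−51)/(19.91−10.50) × (19.38−10.50) + 51 = 49/9.41 × 8.88 + 51 ≈ 97.24 → 97.
O₃: 0.03850 lies in 0.02871–0.06498, so I_lo=51, I_hi=100, C_lo=0.02871, C_hi=0.06498.
(100−51)/(0.06498−0.02871) × (0.03850−0.02871) + 51 = 49/0.03627 × 0.00979 + 51 ≈ 64.23 → 64.
Sub-indices: SO₂→62, CO→97, O₃→64. Overall AQI = max = 97; dominant pollutant is CO.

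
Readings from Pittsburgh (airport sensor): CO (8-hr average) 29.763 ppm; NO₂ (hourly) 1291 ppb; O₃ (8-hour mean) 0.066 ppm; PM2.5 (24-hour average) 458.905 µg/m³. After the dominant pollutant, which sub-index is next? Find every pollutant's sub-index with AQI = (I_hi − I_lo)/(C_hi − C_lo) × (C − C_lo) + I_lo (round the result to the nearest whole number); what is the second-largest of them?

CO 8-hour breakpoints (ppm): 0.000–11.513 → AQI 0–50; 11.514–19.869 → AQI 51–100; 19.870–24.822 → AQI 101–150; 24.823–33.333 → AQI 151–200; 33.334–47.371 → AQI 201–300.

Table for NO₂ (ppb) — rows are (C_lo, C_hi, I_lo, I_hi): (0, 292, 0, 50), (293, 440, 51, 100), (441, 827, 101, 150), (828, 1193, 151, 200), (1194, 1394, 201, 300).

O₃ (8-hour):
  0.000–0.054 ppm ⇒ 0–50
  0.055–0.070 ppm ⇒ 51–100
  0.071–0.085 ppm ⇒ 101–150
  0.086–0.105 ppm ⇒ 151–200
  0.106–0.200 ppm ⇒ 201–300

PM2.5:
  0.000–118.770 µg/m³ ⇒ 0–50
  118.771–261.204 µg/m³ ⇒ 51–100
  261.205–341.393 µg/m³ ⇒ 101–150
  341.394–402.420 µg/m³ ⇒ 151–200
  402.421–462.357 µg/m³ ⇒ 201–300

249

CO: row 24.823–33.333 (AQI 151–200). (200−151)·(29.763−24.823)/(33.333−24.823) + 151 = 49·4.940/8.510 + 151 ≈ 179.44 → 179.
NO₂: 1291 ∈ [1194, 1394] ↔ index [201, 300].
201 + (1291−1194)·(300−201)/(1394−1194) = 201 + 97·99/200 ≈ 249.02, so AQI = 249.
O₃: 0.066 lies in 0.055–0.070, so I_lo=51, I_hi=100, C_lo=0.055, C_hi=0.070.
(100−51)/(0.070−0.055) × (0.066−0.055) + 51 = 49/0.015 × 0.011 + 51 ≈ 86.93 → 87.
PM2.5 458.905: bracket 402.421–462.357 → index 201–300; slope 99/59.936, offset 56.484.
AQI = 201 + 99/59.936·56.484 ≈ 294.30 ⇒ 294.
Sub-indices: CO→179, NO₂→249, O₃→87, PM2.5→294. Ranked high→low: 294, 249, 179, 87. Second-highest sub-index = 249.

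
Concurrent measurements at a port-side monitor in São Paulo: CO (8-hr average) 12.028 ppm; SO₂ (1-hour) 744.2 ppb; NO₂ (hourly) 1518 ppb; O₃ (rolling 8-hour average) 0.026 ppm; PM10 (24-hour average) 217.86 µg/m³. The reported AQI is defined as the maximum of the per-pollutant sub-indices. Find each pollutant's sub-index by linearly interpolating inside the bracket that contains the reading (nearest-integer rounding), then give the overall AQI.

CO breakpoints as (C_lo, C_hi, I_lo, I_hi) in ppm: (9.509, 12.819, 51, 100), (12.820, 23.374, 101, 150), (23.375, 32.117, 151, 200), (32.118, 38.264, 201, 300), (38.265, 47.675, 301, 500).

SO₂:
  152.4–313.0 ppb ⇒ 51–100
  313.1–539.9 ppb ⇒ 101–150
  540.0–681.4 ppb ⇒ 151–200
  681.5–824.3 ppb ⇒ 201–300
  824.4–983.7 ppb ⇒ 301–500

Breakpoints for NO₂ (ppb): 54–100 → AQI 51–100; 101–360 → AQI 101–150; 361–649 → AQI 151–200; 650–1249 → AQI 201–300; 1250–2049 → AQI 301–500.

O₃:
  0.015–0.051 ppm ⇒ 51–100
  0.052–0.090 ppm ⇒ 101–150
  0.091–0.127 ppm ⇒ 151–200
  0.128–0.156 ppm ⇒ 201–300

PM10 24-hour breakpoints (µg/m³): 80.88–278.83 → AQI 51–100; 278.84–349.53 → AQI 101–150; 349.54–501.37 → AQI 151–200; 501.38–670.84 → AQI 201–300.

CO: row 9.509–12.819 (AQI 51–100). (100−51)·(12.028−9.509)/(12.819−9.509) + 51 = 49·2.519/3.310 + 51 ≈ 88.29 → 88.
SO₂ 744.2: bracket 681.5–824.3 → index 201–300; slope 99/142.8, offset 62.7.
AQI = 201 + 99/142.8·62.7 ≈ 244.47 ⇒ 244.
NO₂: 1518 lies in 1250–2049, so I_lo=301, I_hi=500, C_lo=1250, C_hi=2049.
(500−301)/(2049−1250) × (1518−1250) + 301 = 199/799 × 268 + 301 ≈ 367.75 → 368.
O₃: 0.026 lies in 0.015–0.051, so I_lo=51, I_hi=100, C_lo=0.015, C_hi=0.051.
(100−51)/(0.051−0.015) × (0.026−0.015) + 51 = 49/0.036 × 0.011 + 51 ≈ 65.97 → 66.
PM10: 217.86 ∈ [80.88, 278.83] ↔ index [51, 100].
51 + (217.86−80.88)·(100−51)/(278.83−80.88) = 51 + 136.98·49/197.95 ≈ 84.91, so AQI = 85.
Sub-indices: CO→88, SO₂→244, NO₂→368, O₃→66, PM10→85. Overall AQI = max = 368; dominant pollutant is NO₂.

368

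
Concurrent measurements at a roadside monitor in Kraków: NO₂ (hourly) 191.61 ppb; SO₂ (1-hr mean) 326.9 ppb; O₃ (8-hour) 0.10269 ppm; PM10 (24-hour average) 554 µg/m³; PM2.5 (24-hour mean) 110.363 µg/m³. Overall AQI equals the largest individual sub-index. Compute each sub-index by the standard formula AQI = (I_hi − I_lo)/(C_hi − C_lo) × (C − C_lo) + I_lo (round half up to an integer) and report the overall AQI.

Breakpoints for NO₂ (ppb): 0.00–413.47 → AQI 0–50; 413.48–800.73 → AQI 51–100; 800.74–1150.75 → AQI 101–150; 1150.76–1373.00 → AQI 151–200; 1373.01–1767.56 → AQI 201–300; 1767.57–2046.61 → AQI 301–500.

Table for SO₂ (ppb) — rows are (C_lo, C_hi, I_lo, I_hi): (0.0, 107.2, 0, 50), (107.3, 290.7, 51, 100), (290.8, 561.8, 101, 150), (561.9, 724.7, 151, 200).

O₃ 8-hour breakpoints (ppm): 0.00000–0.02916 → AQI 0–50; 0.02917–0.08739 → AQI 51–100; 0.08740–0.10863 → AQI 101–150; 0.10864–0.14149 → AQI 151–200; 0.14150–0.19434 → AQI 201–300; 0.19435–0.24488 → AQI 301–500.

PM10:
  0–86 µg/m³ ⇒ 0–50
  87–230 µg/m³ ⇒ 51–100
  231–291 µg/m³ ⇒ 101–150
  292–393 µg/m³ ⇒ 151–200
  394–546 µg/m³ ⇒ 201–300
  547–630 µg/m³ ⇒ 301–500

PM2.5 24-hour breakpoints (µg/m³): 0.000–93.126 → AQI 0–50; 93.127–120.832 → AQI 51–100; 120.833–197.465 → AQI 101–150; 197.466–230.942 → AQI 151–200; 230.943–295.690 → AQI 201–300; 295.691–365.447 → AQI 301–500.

NO₂ 191.61: bracket 0.00–413.47 → index 0–50; slope 50/413.47, offset 191.61.
AQI = 0 + 50/413.47·191.61 ≈ 23.17 ⇒ 23.
SO₂: row 290.8–561.8 (AQI 101–150). (150−101)·(326.9−290.8)/(561.8−290.8) + 101 = 49·36.1/271.0 + 101 ≈ 107.53 → 108.
O₃: 0.10269 ∈ [0.08740, 0.10863] ↔ index [101, 150].
101 + (0.10269−0.08740)·(150−101)/(0.10863−0.08740) = 101 + 0.01529·49/0.02123 ≈ 136.29, so AQI = 136.
PM10 554: bracket 547–630 → index 301–500; slope 199/83, offset 7.
AQI = 301 + 199/83·7 ≈ 317.78 ⇒ 318.
PM2.5: 110.363 lies in 93.127–120.832, so I_lo=51, I_hi=100, C_lo=93.127, C_hi=120.832.
(100−51)/(120.832−93.127) × (110.363−93.127) + 51 = 49/27.705 × 17.236 + 51 ≈ 81.48 → 81.
Sub-indices: NO₂→23, SO₂→108, O₃→136, PM10→318, PM2.5→81. Overall AQI = max = 318; dominant pollutant is PM10.

318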